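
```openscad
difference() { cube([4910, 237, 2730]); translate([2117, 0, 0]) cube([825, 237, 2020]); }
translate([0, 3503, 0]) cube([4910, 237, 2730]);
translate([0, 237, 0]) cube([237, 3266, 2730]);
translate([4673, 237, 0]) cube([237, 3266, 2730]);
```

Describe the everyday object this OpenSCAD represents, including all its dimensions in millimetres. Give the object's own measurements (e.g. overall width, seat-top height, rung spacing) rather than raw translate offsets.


A single room: four walls, each 2730 mm tall and 237 mm thick, enclosing an outside footprint 4910×3740 mm (x × y), no floor or roof. The front and back walls (−y and +y sides) run the full x-width; the side walls fit between their inner faces. A door opening 825 mm wide and 2020 mm tall is cut through the front wall from the floor up, its −x edge 2117 mm from the wall's −x end.


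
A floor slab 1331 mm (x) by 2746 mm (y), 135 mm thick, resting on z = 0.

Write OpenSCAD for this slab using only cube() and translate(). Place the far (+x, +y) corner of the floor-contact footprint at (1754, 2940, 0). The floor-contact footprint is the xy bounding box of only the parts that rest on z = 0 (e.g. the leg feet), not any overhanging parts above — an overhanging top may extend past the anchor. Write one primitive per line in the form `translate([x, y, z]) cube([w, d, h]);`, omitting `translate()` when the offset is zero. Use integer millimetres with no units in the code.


translate([423, 194, 0]) cube([1331, 2746, 135]);


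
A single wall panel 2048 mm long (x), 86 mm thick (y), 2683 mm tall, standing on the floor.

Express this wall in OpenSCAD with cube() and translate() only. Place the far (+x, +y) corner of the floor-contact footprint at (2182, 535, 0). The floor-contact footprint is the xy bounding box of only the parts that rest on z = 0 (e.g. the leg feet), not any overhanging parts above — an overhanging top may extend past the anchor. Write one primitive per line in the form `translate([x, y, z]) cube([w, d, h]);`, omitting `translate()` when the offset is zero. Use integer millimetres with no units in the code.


translate([134, 449, 0]) cube([2048, 86, 2683]);


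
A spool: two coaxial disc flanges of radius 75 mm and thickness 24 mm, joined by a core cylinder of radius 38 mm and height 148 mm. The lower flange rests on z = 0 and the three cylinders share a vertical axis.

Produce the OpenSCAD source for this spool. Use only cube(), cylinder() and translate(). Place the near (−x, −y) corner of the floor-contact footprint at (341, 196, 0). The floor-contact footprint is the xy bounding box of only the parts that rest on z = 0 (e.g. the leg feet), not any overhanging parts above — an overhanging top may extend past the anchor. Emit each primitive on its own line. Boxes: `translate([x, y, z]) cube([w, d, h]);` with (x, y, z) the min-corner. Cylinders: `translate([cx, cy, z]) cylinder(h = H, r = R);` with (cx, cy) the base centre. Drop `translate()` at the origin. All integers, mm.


translate([416, 271, 0]) cylinder(h = 24, r = 75);
translate([416, 271, 24]) cylinder(h = 148, r = 38);
translate([416, 271, 172]) cylinder(h = 24, r = 75);


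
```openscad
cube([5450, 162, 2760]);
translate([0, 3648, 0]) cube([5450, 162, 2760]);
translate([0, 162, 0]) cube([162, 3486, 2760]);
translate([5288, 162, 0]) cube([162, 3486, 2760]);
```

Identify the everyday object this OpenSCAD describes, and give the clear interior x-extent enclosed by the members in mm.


A house (or room) frame. The interior width is 5126 mm.

Four 2760 mm walls enclosing a rectangle with no floor or roof — a room or house frame. Outside width is 5450 mm and wall thickness is 162 mm, so the interior width is 5450 − 2 × 162 = 5126 mm.


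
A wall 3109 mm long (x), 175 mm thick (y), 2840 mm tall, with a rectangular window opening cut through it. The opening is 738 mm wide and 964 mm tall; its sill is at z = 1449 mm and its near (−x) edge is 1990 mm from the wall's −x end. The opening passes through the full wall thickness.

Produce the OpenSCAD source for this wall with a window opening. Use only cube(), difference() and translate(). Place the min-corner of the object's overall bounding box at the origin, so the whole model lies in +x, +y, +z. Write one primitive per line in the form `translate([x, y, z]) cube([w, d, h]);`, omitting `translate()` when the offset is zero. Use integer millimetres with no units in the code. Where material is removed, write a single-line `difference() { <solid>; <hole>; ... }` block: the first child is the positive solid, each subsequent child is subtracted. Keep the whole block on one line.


difference() { cube([3109, 175, 2840]); translate([1990, 0, 1449]) cube([738, 175, 964]); }


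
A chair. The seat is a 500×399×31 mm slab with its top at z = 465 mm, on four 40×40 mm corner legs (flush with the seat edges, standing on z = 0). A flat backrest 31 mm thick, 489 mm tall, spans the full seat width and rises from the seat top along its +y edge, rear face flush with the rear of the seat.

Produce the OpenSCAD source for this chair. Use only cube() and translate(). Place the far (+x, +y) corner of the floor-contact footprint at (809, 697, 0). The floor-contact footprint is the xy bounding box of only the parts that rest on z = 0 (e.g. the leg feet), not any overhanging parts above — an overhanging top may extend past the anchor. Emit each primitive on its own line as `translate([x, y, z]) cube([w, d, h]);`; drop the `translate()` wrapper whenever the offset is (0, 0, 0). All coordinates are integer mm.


// leg_h = 465 - 31 = 434
translate([309, 298, 434]) cube([500, 399, 31]);
translate([309, 298, 0]) cube([40, 40, 434]);
translate([769, 298, 0]) cube([40, 40, 434]);
translate([309, 657, 0]) cube([40, 40, 434]);
translate([769, 657, 0]) cube([40, 40, 434]);
translate([309, 666, 465]) cube([500, 31, 489]);


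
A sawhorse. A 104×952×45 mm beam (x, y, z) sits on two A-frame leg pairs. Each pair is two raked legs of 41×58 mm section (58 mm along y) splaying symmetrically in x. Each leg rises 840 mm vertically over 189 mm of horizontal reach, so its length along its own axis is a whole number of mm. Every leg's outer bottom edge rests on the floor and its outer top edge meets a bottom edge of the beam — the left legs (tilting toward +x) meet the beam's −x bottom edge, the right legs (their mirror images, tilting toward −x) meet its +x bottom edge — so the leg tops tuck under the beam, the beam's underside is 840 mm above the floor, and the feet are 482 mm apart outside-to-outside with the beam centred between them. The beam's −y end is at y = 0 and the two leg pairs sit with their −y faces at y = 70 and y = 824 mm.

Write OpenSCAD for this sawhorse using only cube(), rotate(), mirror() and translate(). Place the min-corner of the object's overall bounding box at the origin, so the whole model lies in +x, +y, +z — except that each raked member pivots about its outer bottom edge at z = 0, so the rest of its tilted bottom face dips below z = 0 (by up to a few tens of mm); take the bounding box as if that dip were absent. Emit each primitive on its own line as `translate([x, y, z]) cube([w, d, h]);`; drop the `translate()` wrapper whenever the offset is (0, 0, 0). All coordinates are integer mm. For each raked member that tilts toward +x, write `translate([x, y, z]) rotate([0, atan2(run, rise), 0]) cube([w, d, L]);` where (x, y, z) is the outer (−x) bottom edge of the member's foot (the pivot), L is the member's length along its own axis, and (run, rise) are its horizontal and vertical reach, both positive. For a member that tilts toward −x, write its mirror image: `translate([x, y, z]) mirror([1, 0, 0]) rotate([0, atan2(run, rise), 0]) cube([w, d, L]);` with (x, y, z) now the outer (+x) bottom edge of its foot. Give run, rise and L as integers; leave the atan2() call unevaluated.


translate([189, 0, 840]) cube([104, 952, 45]);
translate([0, 70, 0]) rotate([0, atan2(189, 840), 0]) cube([41, 58, 861]);
translate([482, 70, 0]) mirror([1, 0, 0]) rotate([0, atan2(189, 840), 0]) cube([41, 58, 861]);
translate([0, 824, 0]) rotate([0, atan2(189, 840), 0]) cube([41, 58, 861]);
translate([482, 824, 0]) mirror([1, 0, 0]) rotate([0, atan2(189, 840), 0]) cube([41, 58, 861]);


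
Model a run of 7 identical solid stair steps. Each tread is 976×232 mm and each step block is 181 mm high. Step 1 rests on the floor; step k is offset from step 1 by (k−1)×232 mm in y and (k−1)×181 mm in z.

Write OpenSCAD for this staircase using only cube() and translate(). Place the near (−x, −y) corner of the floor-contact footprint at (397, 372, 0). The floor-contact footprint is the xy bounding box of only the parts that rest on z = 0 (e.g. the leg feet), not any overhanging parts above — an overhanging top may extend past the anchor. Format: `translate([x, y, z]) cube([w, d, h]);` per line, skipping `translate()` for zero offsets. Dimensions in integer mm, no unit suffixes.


translate([397, 372, 0]) cube([976, 232, 181]);
translate([397, 604, 181]) cube([976, 232, 181]);
translate([397, 836, 362]) cube([976, 232, 181]);
translate([397, 1068, 543]) cube([976, 232, 181]);
translate([397, 1300, 724]) cube([976, 232, 181]);
translate([397, 1532, 905]) cube([976, 232, 181]);
translate([397, 1764, 1086]) cube([976, 232, 181]);


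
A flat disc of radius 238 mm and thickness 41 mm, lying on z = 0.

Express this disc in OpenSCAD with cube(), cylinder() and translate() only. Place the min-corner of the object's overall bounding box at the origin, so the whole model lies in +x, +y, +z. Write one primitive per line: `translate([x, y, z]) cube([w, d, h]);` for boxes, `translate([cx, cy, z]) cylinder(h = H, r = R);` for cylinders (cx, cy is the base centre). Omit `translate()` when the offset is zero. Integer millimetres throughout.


translate([238, 238, 0]) cylinder(h = 41, r = 238);


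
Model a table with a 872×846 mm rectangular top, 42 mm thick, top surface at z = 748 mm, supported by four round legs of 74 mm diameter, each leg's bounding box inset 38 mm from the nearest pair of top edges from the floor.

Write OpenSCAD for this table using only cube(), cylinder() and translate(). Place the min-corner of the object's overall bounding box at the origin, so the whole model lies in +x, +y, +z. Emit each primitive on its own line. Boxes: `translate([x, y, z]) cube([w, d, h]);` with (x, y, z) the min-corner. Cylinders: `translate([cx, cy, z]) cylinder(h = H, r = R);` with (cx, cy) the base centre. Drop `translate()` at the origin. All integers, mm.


translate([0, 0, 706]) cube([872, 846, 42]);
translate([75, 75, 0]) cylinder(h = 706, r = 37);
translate([797, 75, 0]) cylinder(h = 706, r = 37);
translate([75, 771, 0]) cylinder(h = 706, r = 37);
translate([797, 771, 0]) cylinder(h = 706, r = 37);


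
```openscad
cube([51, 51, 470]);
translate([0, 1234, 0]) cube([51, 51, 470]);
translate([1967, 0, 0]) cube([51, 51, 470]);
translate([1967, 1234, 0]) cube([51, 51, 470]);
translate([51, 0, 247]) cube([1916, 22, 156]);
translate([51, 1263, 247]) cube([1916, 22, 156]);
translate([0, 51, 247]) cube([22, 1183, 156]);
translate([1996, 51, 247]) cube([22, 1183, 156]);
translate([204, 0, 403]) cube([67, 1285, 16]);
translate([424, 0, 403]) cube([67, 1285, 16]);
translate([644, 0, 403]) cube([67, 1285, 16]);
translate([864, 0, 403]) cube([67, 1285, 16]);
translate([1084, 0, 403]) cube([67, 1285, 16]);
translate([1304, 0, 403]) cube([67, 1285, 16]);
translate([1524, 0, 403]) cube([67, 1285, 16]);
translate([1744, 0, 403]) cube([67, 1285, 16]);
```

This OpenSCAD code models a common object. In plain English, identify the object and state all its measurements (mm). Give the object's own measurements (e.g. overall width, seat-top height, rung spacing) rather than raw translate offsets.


A bed frame 2018 mm long (x) by 1285 mm wide (y). Four 51×51 mm corner posts, 470 mm tall, at the corners of the footprint. Four rails of 22 mm thickness and 156 mm height run between adjacent posts with their undersides at z = 247 mm, their outer faces flush with the outside of the frame (the two x-running rails run between the posts' inner faces; the two y-running rails run between the posts' inner faces). 8 slats, each 67 mm wide (x) and 16 mm thick, lie across the top of the two x-running rails, running the full 1285 mm width of the frame in y; along x they sit between the end posts with a 153 mm gap after the −x posts and between neighbouring slats, leaving 156 mm before the +x posts.


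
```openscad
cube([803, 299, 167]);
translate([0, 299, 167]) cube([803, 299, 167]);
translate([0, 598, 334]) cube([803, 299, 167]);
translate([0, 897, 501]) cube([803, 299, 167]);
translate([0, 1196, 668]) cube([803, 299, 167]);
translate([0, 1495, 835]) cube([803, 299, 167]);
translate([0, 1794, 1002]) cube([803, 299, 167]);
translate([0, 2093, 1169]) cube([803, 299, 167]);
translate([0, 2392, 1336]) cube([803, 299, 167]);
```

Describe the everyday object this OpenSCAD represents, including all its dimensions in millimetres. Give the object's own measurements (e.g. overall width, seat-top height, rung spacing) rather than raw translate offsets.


A straight staircase of 9 solid steps. Each step is 803 mm wide (x), 299 mm deep (y, the going) and 167 mm tall (the rise). The first step rests on the floor; each subsequent step sits one going further in +y and one rise higher in +z, directly behind and above the previous step with no overlap.


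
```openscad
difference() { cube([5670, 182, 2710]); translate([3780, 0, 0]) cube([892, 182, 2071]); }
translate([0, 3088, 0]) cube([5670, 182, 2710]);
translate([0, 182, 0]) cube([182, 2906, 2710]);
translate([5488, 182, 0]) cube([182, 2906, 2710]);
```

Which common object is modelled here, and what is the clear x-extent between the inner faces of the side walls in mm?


A single room. The interior width is 5306 mm.

Four walls enclosing a rectangle with a door in the front wall — a room. Outside width 5670 minus two 182 mm walls gives 5306 mm.


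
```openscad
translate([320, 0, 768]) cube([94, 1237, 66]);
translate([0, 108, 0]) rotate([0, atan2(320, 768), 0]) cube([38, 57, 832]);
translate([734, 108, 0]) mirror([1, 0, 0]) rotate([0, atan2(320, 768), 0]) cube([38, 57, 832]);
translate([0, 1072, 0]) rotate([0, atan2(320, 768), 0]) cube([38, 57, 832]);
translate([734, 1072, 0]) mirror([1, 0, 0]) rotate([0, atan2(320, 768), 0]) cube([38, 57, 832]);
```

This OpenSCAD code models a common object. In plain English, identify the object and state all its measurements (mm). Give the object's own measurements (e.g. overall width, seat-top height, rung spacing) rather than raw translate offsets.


A sawhorse. A 94×1237×66 mm beam (x, y, z) sits on two A-frame leg pairs. Each pair is two raked legs of 38×57 mm section (57 mm along y) splaying symmetrically in x. Each leg rises 768 mm vertically over 320 mm of horizontal reach and is 832 mm long along its own axis. Every leg's outer bottom edge rests on the floor and its outer top edge meets a bottom edge of the beam — the left legs (tilting toward +x) meet the beam's −x bottom edge, the right legs (their mirror images, tilting toward −x) meet its +x bottom edge — so the leg tops tuck under the beam, the beam's underside is 768 mm above the floor, and the feet are 734 mm apart outside-to-outside with the beam centred between them. The two leg pairs are set in 108 mm from either end of the beam.


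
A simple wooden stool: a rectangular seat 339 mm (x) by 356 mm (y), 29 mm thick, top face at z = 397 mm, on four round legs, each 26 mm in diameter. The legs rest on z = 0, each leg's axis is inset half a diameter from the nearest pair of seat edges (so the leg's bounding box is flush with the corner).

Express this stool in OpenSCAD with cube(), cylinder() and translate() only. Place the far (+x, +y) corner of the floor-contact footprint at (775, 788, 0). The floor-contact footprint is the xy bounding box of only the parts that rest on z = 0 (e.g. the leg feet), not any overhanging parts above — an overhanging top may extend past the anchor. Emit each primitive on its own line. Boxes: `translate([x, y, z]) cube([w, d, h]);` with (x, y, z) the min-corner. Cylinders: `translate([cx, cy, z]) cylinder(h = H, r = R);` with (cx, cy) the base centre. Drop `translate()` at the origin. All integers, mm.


translate([436, 432, 368]) cube([339, 356, 29]);
translate([449, 445, 0]) cylinder(h = 368, r = 13);
translate([762, 445, 0]) cylinder(h = 368, r = 13);
translate([449, 775, 0]) cylinder(h = 368, r = 13);
translate([762, 775, 0]) cylinder(h = 368, r = 13);


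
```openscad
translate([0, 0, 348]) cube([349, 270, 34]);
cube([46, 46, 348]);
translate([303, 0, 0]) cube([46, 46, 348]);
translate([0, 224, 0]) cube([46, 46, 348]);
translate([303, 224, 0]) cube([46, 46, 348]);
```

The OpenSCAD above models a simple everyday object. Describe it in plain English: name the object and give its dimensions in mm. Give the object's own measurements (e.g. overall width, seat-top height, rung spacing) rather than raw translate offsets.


A four-legged stool. The seat is a 349×270×34 mm slab whose top surface is at z = 382 mm; four square legs, each 46×46 mm in cross-section, run from the floor (z = 0) to the underside of the seat, each flush with a corner of the seat.


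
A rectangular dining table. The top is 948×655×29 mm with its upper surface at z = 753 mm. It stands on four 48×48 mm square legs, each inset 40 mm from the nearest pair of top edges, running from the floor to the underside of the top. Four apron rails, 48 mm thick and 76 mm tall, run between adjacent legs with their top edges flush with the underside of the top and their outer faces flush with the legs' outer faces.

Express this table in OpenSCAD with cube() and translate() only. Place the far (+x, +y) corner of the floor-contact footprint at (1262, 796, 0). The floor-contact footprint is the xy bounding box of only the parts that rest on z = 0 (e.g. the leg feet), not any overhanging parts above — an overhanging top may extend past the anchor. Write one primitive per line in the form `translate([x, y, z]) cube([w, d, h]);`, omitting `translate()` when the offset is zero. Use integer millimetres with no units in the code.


translate([354, 181, 724]) cube([948, 655, 29]);
translate([394, 221, 0]) cube([48, 48, 724]);
translate([1214, 221, 0]) cube([48, 48, 724]);
translate([394, 748, 0]) cube([48, 48, 724]);
translate([1214, 748, 0]) cube([48, 48, 724]);
translate([442, 221, 648]) cube([772, 48, 76]);
translate([442, 748, 648]) cube([772, 48, 76]);
translate([394, 269, 648]) cube([48, 479, 76]);
translate([1214, 269, 648]) cube([48, 479, 76]);


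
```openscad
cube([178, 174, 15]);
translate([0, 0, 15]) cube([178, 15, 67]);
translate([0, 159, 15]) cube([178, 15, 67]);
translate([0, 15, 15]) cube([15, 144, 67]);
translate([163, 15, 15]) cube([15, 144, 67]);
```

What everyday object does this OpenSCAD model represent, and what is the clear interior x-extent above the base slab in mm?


An open box. The internal width is 148 mm.

A 178×174 base slab with four walls standing on it — an open box. The base is 178 mm wide and the walls are 15 mm thick, so the internal width is 178 − 2 × 15 = 148 mm.


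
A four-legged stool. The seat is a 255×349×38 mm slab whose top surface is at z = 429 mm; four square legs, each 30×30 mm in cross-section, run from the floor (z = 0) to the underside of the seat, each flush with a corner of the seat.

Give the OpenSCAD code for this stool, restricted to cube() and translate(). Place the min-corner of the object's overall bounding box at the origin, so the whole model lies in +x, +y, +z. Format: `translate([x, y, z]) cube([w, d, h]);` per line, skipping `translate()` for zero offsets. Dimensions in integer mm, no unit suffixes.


translate([0, 0, 391]) cube([255, 349, 38]);
cube([30, 30, 391]);
translate([225, 0, 0]) cube([30, 30, 391]);
translate([0, 319, 0]) cube([30, 30, 391]);
translate([225, 319, 0]) cube([30, 30, 391]);


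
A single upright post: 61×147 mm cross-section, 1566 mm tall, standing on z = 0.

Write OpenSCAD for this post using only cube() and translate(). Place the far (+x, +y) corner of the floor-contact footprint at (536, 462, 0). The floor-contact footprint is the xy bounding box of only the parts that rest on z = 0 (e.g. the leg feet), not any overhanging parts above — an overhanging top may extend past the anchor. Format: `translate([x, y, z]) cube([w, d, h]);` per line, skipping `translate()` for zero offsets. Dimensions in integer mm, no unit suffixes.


translate([475, 315, 0]) cube([61, 147, 1566]);


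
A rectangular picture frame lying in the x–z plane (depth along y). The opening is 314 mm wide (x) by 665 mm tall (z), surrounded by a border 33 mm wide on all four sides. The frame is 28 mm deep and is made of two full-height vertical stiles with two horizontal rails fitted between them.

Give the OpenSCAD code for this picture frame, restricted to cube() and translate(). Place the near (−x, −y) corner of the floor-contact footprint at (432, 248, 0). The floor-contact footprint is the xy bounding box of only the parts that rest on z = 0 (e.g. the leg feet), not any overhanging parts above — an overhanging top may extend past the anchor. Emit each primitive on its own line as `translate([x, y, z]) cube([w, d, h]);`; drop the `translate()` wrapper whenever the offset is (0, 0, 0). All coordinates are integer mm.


translate([432, 248, 0]) cube([33, 28, 731]);
translate([779, 248, 0]) cube([33, 28, 731]);
translate([465, 248, 0]) cube([314, 28, 33]);
translate([465, 248, 698]) cube([314, 28, 33]);


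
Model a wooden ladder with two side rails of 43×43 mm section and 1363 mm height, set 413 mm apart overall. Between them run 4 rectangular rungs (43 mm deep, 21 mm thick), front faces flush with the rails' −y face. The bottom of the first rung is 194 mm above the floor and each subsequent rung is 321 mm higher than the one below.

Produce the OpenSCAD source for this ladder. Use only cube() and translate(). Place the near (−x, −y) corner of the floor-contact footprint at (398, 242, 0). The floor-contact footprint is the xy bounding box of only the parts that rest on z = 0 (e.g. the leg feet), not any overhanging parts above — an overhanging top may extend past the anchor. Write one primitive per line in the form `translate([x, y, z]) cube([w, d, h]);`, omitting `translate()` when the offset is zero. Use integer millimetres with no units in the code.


translate([398, 242, 0]) cube([43, 43, 1363]);
translate([768, 242, 0]) cube([43, 43, 1363]);
translate([441, 242, 194]) cube([327, 43, 21]);
translate([441, 242, 515]) cube([327, 43, 21]);
translate([441, 242, 836]) cube([327, 43, 21]);
translate([441, 242, 1157]) cube([327, 43, 21]);


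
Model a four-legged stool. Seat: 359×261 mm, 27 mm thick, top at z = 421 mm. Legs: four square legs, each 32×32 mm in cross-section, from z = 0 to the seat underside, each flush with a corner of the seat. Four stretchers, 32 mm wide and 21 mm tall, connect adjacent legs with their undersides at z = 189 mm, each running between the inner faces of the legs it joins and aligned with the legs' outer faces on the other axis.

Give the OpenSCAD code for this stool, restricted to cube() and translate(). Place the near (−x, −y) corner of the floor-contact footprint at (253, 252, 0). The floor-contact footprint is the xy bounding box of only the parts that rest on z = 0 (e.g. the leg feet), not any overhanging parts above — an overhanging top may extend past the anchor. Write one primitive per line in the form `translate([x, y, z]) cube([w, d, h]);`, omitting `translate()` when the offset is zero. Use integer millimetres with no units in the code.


translate([253, 252, 394]) cube([359, 261, 27]);
translate([253, 252, 0]) cube([32, 32, 394]);
translate([580, 252, 0]) cube([32, 32, 394]);
translate([253, 481, 0]) cube([32, 32, 394]);
translate([580, 481, 0]) cube([32, 32, 394]);
translate([285, 252, 189]) cube([295, 32, 21]);
translate([285, 481, 189]) cube([295, 32, 21]);
translate([253, 284, 189]) cube([32, 197, 21]);
translate([580, 284, 189]) cube([32, 197, 21]);


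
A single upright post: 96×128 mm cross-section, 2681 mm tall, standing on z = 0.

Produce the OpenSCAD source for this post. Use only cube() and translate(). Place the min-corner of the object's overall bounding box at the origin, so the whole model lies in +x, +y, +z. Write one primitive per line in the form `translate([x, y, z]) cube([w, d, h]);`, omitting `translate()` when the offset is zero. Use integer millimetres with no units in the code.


cube([96, 128, 2681]);


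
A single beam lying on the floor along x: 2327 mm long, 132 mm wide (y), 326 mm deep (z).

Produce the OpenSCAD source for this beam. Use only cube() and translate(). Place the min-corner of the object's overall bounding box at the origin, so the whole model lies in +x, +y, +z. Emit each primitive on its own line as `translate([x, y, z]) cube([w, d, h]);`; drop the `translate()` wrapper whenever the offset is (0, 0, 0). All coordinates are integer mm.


cube([2327, 132, 326]);


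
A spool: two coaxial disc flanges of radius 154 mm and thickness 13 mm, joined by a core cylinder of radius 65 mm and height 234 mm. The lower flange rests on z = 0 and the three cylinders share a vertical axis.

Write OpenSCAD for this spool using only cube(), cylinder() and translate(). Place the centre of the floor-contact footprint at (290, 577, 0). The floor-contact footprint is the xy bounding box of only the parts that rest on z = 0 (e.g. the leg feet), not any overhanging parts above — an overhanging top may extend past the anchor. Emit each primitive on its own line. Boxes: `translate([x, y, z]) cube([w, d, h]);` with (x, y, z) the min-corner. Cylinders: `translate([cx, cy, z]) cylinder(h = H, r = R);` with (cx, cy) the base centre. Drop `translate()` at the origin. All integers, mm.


translate([290, 577, 0]) cylinder(h = 13, r = 154);
translate([290, 577, 13]) cylinder(h = 234, r = 65);
translate([290, 577, 247]) cylinder(h = 13, r = 154);


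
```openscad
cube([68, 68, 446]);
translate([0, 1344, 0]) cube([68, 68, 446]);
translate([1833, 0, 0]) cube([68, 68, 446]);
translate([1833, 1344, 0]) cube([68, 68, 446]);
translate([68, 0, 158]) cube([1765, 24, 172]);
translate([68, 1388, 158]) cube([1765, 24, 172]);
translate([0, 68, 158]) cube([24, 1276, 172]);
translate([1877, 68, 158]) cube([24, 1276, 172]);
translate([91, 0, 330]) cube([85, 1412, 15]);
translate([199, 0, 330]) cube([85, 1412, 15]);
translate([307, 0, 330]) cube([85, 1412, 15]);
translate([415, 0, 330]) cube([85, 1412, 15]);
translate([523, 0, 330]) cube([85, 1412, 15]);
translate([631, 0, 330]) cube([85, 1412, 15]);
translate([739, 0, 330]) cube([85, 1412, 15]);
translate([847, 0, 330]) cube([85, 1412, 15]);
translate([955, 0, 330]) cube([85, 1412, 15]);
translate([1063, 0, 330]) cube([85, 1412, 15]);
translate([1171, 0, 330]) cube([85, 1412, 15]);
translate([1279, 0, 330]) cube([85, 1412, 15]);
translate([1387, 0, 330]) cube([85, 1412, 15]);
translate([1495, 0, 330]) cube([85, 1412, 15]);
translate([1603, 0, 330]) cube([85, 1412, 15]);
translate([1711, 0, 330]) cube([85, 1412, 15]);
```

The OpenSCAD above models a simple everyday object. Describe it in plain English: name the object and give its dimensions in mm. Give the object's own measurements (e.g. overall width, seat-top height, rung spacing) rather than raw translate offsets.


A bed frame 1901 mm long (x) by 1412 mm wide (y). Four 68×68 mm corner posts, 446 mm tall, at the corners of the footprint. Four rails of 24 mm thickness and 172 mm height run between adjacent posts with their undersides at z = 158 mm, their outer faces flush with the outside of the frame (the two x-running rails run between the posts' inner faces; the two y-running rails run between the posts' inner faces). 16 slats, each 85 mm wide (x) and 15 mm thick, lie across the top of the two x-running rails, running the full 1412 mm width of the frame in y; along x they sit between the end posts with a 23 mm gap after the −x posts and between neighbouring slats, leaving 37 mm before the +x posts.


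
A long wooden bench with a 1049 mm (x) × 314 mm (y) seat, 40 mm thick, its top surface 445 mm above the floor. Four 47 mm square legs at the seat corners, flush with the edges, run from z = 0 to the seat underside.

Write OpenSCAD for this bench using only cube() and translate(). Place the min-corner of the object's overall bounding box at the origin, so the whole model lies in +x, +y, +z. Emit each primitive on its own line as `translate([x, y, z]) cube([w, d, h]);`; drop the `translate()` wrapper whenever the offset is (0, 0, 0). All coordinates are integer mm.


// leg_h = 445 − 40 = 405
translate([0, 0, 405]) cube([1049, 314, 40]);
cube([47, 47, 405]);
translate([0, 267, 0]) cube([47, 47, 405]);
translate([1002, 0, 0]) cube([47, 47, 405]);
translate([1002, 267, 0]) cube([47, 47, 405]);


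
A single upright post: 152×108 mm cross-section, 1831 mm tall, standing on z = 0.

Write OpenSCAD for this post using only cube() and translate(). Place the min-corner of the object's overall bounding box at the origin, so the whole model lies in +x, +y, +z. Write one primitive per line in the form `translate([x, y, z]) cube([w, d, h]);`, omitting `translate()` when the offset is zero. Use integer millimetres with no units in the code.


cube([152, 108, 1831]);


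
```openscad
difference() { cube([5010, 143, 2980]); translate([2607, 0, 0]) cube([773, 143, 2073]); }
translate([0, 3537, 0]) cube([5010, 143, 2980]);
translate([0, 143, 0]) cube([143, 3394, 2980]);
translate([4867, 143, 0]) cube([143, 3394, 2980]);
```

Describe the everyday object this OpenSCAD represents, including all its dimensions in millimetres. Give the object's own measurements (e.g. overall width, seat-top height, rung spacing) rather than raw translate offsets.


A single room: four walls, each 2980 mm tall and 143 mm thick, enclosing an outside footprint 5010×3680 mm (x × y), no floor or roof. The front and back walls (−y and +y sides) run the full x-width; the side walls fit between their inner faces. A door opening 773 mm wide and 2073 mm tall is cut through the front wall from the floor up, its −x edge 2607 mm from the wall's −x end.


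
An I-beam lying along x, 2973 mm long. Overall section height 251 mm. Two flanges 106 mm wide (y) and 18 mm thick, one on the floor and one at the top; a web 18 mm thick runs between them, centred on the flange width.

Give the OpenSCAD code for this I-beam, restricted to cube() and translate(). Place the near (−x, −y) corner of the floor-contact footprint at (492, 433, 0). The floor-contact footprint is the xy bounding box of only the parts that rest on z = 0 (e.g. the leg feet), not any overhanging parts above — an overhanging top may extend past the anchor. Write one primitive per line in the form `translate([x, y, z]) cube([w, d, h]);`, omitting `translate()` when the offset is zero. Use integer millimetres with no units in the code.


translate([492, 433, 0]) cube([2973, 106, 18]);
translate([492, 477, 18]) cube([2973, 18, 215]);
translate([492, 433, 233]) cube([2973, 106, 18]);


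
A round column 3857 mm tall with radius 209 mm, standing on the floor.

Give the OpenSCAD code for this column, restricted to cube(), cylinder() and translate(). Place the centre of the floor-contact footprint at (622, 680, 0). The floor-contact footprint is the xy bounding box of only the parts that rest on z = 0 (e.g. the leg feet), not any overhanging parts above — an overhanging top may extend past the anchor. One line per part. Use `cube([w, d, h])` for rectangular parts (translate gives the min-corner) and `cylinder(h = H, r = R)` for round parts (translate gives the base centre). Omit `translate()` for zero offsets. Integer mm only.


translate([622, 680, 0]) cylinder(h = 3857, r = 209);


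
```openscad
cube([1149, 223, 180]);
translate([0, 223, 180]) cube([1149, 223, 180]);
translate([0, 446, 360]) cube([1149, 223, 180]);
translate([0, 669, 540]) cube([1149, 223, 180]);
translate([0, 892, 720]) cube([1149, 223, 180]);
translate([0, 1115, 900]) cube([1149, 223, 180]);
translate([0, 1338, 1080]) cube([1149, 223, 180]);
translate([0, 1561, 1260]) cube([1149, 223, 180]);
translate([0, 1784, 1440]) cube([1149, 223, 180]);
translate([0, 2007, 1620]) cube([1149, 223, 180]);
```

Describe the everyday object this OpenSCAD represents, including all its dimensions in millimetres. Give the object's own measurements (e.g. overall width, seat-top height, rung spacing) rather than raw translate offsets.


A straight staircase of 10 solid steps. Each step is 1149 mm wide (x), 223 mm deep (y, the going) and 180 mm tall (the rise). The first step rests on the floor; each subsequent step sits one going further in +y and one rise higher in +z, directly behind and above the previous step with no overlap.


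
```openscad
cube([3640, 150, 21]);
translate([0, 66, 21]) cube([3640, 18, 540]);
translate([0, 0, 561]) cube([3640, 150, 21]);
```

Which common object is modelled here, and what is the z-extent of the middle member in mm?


An I-beam. The web height is 540 mm.

Two wide flanges with a thin centred web — an I-beam. Overall 582 mm minus two 21 mm flanges gives a web of 582 − 2·21 = 540 mm.


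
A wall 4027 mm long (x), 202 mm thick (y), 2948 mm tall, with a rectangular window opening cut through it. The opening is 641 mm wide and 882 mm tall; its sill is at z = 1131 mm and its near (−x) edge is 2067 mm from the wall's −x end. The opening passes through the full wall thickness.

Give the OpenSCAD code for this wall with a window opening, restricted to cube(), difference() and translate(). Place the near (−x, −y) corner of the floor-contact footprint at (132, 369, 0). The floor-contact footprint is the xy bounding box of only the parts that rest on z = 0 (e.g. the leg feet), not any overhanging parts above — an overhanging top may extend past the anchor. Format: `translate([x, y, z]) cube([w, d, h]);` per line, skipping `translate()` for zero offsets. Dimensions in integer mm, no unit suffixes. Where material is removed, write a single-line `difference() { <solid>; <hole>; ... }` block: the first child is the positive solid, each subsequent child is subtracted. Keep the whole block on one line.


difference() { translate([132, 369, 0]) cube([4027, 202, 2948]); translate([2199, 369, 1131]) cube([641, 202, 882]); }


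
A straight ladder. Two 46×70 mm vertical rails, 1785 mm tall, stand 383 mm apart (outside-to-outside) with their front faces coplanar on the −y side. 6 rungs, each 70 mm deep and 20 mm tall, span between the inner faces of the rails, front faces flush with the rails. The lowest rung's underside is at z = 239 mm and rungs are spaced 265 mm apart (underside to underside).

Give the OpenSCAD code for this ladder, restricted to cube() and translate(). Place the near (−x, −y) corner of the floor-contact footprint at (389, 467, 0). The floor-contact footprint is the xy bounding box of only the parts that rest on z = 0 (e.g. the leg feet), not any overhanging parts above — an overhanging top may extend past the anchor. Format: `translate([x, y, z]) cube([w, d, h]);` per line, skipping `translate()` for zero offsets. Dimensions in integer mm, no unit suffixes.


translate([389, 467, 0]) cube([46, 70, 1785]);
translate([726, 467, 0]) cube([46, 70, 1785]);
translate([435, 467, 239]) cube([291, 70, 20]);
translate([435, 467, 504]) cube([291, 70, 20]);
translate([435, 467, 769]) cube([291, 70, 20]);
translate([435, 467, 1034]) cube([291, 70, 20]);
translate([435, 467, 1299]) cube([291, 70, 20]);
translate([435, 467, 1564]) cube([291, 70, 20]);


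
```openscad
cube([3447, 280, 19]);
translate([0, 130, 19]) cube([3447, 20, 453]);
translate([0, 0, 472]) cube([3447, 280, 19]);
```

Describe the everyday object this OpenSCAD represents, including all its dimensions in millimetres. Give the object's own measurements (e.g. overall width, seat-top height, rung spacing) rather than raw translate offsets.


An I-beam lying along x, 3447 mm long. Overall section height 491 mm. Two flanges 280 mm wide (y) and 19 mm thick, one on the floor and one at the top; a web 20 mm thick runs between them, centred on the flange width.


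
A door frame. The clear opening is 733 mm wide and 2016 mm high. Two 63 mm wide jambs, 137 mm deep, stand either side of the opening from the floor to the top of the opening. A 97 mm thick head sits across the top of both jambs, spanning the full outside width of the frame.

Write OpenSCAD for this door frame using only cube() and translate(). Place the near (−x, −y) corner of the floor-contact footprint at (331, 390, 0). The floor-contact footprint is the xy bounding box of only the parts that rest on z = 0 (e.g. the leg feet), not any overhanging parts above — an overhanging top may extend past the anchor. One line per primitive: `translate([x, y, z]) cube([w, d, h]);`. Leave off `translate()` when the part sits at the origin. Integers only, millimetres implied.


translate([331, 390, 0]) cube([63, 137, 2016]);
translate([1127, 390, 0]) cube([63, 137, 2016]);
translate([331, 390, 2016]) cube([859, 137, 97]);


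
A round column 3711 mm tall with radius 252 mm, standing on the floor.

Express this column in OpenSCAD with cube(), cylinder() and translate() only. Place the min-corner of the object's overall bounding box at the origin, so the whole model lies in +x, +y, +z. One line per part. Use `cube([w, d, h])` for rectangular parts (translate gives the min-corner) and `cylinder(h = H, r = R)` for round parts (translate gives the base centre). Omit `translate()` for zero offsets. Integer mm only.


translate([252, 252, 0]) cylinder(h = 3711, r = 252);


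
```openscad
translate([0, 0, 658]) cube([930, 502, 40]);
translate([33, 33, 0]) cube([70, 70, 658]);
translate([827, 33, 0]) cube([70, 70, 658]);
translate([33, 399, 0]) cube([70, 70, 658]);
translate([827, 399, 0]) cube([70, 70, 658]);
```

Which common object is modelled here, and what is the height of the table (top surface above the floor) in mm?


A table. The table height is 698 mm.

A 930×502×40 slab sits at z = 658 on four 70 mm square posts — a table. The top surface is at 658 + 40 = 698 mm.


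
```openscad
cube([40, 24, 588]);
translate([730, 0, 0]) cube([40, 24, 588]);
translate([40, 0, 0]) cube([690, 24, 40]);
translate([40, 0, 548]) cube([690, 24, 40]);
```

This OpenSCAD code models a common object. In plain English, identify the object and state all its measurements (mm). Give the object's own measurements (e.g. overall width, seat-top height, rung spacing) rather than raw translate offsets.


A rectangular picture frame lying in the x–z plane (depth along y). The opening is 690 mm wide (x) by 508 mm tall (z), surrounded by a border 40 mm wide on all four sides. The frame is 24 mm deep and is made of two full-height vertical stiles with two horizontal rails fitted between them.


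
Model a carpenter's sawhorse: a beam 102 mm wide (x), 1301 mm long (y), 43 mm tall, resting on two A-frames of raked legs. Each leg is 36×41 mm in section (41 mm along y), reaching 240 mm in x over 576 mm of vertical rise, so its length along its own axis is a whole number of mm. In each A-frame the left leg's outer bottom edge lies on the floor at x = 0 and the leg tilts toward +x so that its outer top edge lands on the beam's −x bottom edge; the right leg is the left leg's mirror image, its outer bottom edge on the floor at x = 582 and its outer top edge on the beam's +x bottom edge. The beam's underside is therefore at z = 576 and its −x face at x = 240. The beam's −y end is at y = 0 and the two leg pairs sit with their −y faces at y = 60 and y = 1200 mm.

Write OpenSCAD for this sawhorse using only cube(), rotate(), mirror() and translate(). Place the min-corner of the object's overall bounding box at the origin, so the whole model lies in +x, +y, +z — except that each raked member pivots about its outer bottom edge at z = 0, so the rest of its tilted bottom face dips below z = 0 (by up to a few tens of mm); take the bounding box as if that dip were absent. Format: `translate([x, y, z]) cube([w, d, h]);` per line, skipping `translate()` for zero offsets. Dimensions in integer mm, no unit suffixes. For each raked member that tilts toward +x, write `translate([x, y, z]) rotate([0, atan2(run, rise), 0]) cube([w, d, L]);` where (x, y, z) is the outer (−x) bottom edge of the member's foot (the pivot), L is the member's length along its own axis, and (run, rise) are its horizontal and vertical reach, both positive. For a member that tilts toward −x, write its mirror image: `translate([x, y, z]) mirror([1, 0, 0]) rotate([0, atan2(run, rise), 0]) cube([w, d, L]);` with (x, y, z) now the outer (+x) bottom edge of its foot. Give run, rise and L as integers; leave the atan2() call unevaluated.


translate([240, 0, 576]) cube([102, 1301, 43]);
translate([0, 60, 0]) rotate([0, atan2(240, 576), 0]) cube([36, 41, 624]);
translate([582, 60, 0]) mirror([1, 0, 0]) rotate([0, atan2(240, 576), 0]) cube([36, 41, 624]);
translate([0, 1200, 0]) rotate([0, atan2(240, 576), 0]) cube([36, 41, 624]);
translate([582, 1200, 0]) mirror([1, 0, 0]) rotate([0, atan2(240, 576), 0]) cube([36, 41, 624]);
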